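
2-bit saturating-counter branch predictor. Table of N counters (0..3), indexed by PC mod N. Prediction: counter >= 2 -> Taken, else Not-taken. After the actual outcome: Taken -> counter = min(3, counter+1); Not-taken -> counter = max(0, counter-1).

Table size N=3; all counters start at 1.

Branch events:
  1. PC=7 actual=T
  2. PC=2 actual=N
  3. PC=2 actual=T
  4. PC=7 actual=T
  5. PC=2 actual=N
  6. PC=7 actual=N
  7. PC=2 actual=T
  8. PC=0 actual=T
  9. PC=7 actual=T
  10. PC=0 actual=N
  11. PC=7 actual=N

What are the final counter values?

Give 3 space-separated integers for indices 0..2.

Answer: 1 2 1

Derivation:
Ev 1: PC=7 idx=1 pred=N actual=T -> ctr[1]=2
Ev 2: PC=2 idx=2 pred=N actual=N -> ctr[2]=0
Ev 3: PC=2 idx=2 pred=N actual=T -> ctr[2]=1
Ev 4: PC=7 idx=1 pred=T actual=T -> ctr[1]=3
Ev 5: PC=2 idx=2 pred=N actual=N -> ctr[2]=0
Ev 6: PC=7 idx=1 pred=T actual=N -> ctr[1]=2
Ev 7: PC=2 idx=2 pred=N actual=T -> ctr[2]=1
Ev 8: PC=0 idx=0 pred=N actual=T -> ctr[0]=2
Ev 9: PC=7 idx=1 pred=T actual=T -> ctr[1]=3
Ev 10: PC=0 idx=0 pred=T actual=N -> ctr[0]=1
Ev 11: PC=7 idx=1 pred=T actual=N -> ctr[1]=2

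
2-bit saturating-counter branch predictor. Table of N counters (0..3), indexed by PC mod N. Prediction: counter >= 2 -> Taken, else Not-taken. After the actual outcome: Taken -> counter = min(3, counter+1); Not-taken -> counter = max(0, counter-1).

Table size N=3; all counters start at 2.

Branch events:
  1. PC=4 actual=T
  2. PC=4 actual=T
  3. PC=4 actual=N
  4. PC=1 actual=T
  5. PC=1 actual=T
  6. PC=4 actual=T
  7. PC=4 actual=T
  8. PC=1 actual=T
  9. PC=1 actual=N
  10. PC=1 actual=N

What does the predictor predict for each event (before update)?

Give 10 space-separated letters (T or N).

Ev 1: PC=4 idx=1 pred=T actual=T -> ctr[1]=3
Ev 2: PC=4 idx=1 pred=T actual=T -> ctr[1]=3
Ev 3: PC=4 idx=1 pred=T actual=N -> ctr[1]=2
Ev 4: PC=1 idx=1 pred=T actual=T -> ctr[1]=3
Ev 5: PC=1 idx=1 pred=T actual=T -> ctr[1]=3
Ev 6: PC=4 idx=1 pred=T actual=T -> ctr[1]=3
Ev 7: PC=4 idx=1 pred=T actual=T -> ctr[1]=3
Ev 8: PC=1 idx=1 pred=T actual=T -> ctr[1]=3
Ev 9: PC=1 idx=1 pred=T actual=N -> ctr[1]=2
Ev 10: PC=1 idx=1 pred=T actual=N -> ctr[1]=1

Answer: T T T T T T T T T T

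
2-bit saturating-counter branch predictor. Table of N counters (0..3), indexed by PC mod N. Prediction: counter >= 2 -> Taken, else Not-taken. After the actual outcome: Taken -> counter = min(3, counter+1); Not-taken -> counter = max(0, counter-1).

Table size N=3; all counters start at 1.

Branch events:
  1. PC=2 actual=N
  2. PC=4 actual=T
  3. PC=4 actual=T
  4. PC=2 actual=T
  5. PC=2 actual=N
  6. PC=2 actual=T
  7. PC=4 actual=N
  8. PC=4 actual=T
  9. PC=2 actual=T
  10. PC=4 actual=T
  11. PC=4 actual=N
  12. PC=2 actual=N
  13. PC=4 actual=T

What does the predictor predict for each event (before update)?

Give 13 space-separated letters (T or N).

Ev 1: PC=2 idx=2 pred=N actual=N -> ctr[2]=0
Ev 2: PC=4 idx=1 pred=N actual=T -> ctr[1]=2
Ev 3: PC=4 idx=1 pred=T actual=T -> ctr[1]=3
Ev 4: PC=2 idx=2 pred=N actual=T -> ctr[2]=1
Ev 5: PC=2 idx=2 pred=N actual=N -> ctr[2]=0
Ev 6: PC=2 idx=2 pred=N actual=T -> ctr[2]=1
Ev 7: PC=4 idx=1 pred=T actual=N -> ctr[1]=2
Ev 8: PC=4 idx=1 pred=T actual=T -> ctr[1]=3
Ev 9: PC=2 idx=2 pred=N actual=T -> ctr[2]=2
Ev 10: PC=4 idx=1 pred=T actual=T -> ctr[1]=3
Ev 11: PC=4 idx=1 pred=T actual=N -> ctr[1]=2
Ev 12: PC=2 idx=2 pred=T actual=N -> ctr[2]=1
Ev 13: PC=4 idx=1 pred=T actual=T -> ctr[1]=3

Answer: N N T N N N T T N T T T T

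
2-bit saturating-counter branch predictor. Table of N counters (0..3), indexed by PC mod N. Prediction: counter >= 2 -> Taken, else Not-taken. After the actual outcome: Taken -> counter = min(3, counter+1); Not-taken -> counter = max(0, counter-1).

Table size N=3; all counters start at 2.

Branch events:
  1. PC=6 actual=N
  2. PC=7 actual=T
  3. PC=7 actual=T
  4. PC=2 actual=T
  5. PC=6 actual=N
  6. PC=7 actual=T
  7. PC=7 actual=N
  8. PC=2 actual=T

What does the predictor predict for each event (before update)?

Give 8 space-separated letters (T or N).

Answer: T T T T N T T T

Derivation:
Ev 1: PC=6 idx=0 pred=T actual=N -> ctr[0]=1
Ev 2: PC=7 idx=1 pred=T actual=T -> ctr[1]=3
Ev 3: PC=7 idx=1 pred=T actual=T -> ctr[1]=3
Ev 4: PC=2 idx=2 pred=T actual=T -> ctr[2]=3
Ev 5: PC=6 idx=0 pred=N actual=N -> ctr[0]=0
Ev 6: PC=7 idx=1 pred=T actual=T -> ctr[1]=3
Ev 7: PC=7 idx=1 pred=T actual=N -> ctr[1]=2
Ev 8: PC=2 idx=2 pred=T actual=T -> ctr[2]=3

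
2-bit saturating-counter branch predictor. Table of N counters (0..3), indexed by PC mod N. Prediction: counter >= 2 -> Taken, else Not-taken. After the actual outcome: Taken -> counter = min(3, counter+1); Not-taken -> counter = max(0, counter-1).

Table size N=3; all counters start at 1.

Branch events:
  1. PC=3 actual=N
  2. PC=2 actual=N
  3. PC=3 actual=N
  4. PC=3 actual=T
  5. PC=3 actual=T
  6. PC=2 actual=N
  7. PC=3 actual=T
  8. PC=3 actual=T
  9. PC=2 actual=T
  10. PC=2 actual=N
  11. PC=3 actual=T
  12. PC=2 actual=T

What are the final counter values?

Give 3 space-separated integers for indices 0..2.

Answer: 3 1 1

Derivation:
Ev 1: PC=3 idx=0 pred=N actual=N -> ctr[0]=0
Ev 2: PC=2 idx=2 pred=N actual=N -> ctr[2]=0
Ev 3: PC=3 idx=0 pred=N actual=N -> ctr[0]=0
Ev 4: PC=3 idx=0 pred=N actual=T -> ctr[0]=1
Ev 5: PC=3 idx=0 pred=N actual=T -> ctr[0]=2
Ev 6: PC=2 idx=2 pred=N actual=N -> ctr[2]=0
Ev 7: PC=3 idx=0 pred=T actual=T -> ctr[0]=3
Ev 8: PC=3 idx=0 pred=T actual=T -> ctr[0]=3
Ev 9: PC=2 idx=2 pred=N actual=T -> ctr[2]=1
Ev 10: PC=2 idx=2 pred=N actual=N -> ctr[2]=0
Ev 11: PC=3 idx=0 pred=T actual=T -> ctr[0]=3
Ev 12: PC=2 idx=2 pred=N actual=T -> ctr[2]=1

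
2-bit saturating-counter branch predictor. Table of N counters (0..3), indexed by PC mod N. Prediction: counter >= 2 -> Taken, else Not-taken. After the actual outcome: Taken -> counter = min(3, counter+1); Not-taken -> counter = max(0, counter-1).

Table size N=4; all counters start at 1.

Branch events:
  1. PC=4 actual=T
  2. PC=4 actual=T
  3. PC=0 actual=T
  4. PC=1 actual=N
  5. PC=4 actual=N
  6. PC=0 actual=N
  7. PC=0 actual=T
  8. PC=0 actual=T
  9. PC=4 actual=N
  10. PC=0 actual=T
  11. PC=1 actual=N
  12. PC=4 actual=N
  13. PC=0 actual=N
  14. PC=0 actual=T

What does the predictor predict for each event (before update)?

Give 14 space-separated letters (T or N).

Answer: N T T N T T N T T T N T T N

Derivation:
Ev 1: PC=4 idx=0 pred=N actual=T -> ctr[0]=2
Ev 2: PC=4 idx=0 pred=T actual=T -> ctr[0]=3
Ev 3: PC=0 idx=0 pred=T actual=T -> ctr[0]=3
Ev 4: PC=1 idx=1 pred=N actual=N -> ctr[1]=0
Ev 5: PC=4 idx=0 pred=T actual=N -> ctr[0]=2
Ev 6: PC=0 idx=0 pred=T actual=N -> ctr[0]=1
Ev 7: PC=0 idx=0 pred=N actual=T -> ctr[0]=2
Ev 8: PC=0 idx=0 pred=T actual=T -> ctr[0]=3
Ev 9: PC=4 idx=0 pred=T actual=N -> ctr[0]=2
Ev 10: PC=0 idx=0 pred=T actual=T -> ctr[0]=3
Ev 11: PC=1 idx=1 pred=N actual=N -> ctr[1]=0
Ev 12: PC=4 idx=0 pred=T actual=N -> ctr[0]=2
Ev 13: PC=0 idx=0 pred=T actual=N -> ctr[0]=1
Ev 14: PC=0 idx=0 pred=N actual=T -> ctr[0]=2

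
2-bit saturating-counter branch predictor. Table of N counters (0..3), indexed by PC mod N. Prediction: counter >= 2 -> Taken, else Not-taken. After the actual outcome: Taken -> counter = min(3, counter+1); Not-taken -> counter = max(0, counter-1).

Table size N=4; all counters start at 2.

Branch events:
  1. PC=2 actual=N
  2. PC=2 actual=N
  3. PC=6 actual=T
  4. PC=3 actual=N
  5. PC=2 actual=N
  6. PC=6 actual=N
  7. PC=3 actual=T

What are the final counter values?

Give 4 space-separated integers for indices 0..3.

Ev 1: PC=2 idx=2 pred=T actual=N -> ctr[2]=1
Ev 2: PC=2 idx=2 pred=N actual=N -> ctr[2]=0
Ev 3: PC=6 idx=2 pred=N actual=T -> ctr[2]=1
Ev 4: PC=3 idx=3 pred=T actual=N -> ctr[3]=1
Ev 5: PC=2 idx=2 pred=N actual=N -> ctr[2]=0
Ev 6: PC=6 idx=2 pred=N actual=N -> ctr[2]=0
Ev 7: PC=3 idx=3 pred=N actual=T -> ctr[3]=2

Answer: 2 2 0 2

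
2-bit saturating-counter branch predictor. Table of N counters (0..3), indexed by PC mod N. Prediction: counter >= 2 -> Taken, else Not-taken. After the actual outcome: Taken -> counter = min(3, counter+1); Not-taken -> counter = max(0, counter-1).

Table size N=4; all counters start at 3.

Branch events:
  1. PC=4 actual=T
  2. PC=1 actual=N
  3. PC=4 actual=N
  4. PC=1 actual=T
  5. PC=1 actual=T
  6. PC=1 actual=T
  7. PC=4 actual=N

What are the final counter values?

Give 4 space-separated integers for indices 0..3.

Answer: 1 3 3 3

Derivation:
Ev 1: PC=4 idx=0 pred=T actual=T -> ctr[0]=3
Ev 2: PC=1 idx=1 pred=T actual=N -> ctr[1]=2
Ev 3: PC=4 idx=0 pred=T actual=N -> ctr[0]=2
Ev 4: PC=1 idx=1 pred=T actual=T -> ctr[1]=3
Ev 5: PC=1 idx=1 pred=T actual=T -> ctr[1]=3
Ev 6: PC=1 idx=1 pred=T actual=T -> ctr[1]=3
Ev 7: PC=4 idx=0 pred=T actual=N -> ctr[0]=1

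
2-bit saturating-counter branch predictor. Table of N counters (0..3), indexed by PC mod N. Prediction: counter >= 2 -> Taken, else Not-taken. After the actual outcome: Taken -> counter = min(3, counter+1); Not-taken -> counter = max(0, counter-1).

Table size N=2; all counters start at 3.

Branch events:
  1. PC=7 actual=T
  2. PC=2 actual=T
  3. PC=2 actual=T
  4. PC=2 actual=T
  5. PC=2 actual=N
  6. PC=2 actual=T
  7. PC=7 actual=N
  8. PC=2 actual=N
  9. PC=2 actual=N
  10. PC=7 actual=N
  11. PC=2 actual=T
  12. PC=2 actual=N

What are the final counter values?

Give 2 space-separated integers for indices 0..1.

Answer: 1 1

Derivation:
Ev 1: PC=7 idx=1 pred=T actual=T -> ctr[1]=3
Ev 2: PC=2 idx=0 pred=T actual=T -> ctr[0]=3
Ev 3: PC=2 idx=0 pred=T actual=T -> ctr[0]=3
Ev 4: PC=2 idx=0 pred=T actual=T -> ctr[0]=3
Ev 5: PC=2 idx=0 pred=T actual=N -> ctr[0]=2
Ev 6: PC=2 idx=0 pred=T actual=T -> ctr[0]=3
Ev 7: PC=7 idx=1 pred=T actual=N -> ctr[1]=2
Ev 8: PC=2 idx=0 pred=T actual=N -> ctr[0]=2
Ev 9: PC=2 idx=0 pred=T actual=N -> ctr[0]=1
Ev 10: PC=7 idx=1 pred=T actual=N -> ctr[1]=1
Ev 11: PC=2 idx=0 pred=N actual=T -> ctr[0]=2
Ev 12: PC=2 idx=0 pred=T actual=N -> ctr[0]=1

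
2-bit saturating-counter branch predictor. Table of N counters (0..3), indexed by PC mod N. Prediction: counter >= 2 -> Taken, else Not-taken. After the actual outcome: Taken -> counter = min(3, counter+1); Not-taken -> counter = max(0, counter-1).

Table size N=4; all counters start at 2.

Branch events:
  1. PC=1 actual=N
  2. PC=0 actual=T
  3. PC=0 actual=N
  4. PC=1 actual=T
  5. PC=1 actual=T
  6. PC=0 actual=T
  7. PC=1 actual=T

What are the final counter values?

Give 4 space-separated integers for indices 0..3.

Answer: 3 3 2 2

Derivation:
Ev 1: PC=1 idx=1 pred=T actual=N -> ctr[1]=1
Ev 2: PC=0 idx=0 pred=T actual=T -> ctr[0]=3
Ev 3: PC=0 idx=0 pred=T actual=N -> ctr[0]=2
Ev 4: PC=1 idx=1 pred=N actual=T -> ctr[1]=2
Ev 5: PC=1 idx=1 pred=T actual=T -> ctr[1]=3
Ev 6: PC=0 idx=0 pred=T actual=T -> ctr[0]=3
Ev 7: PC=1 idx=1 pred=T actual=T -> ctr[1]=3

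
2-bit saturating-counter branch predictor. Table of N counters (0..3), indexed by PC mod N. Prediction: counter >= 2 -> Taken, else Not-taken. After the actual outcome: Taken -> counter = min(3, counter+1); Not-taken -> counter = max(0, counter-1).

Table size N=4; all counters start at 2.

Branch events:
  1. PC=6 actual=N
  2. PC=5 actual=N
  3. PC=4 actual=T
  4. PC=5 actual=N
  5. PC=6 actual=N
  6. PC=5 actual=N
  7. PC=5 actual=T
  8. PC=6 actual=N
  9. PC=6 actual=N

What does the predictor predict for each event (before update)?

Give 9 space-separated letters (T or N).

Answer: T T T N N N N N N

Derivation:
Ev 1: PC=6 idx=2 pred=T actual=N -> ctr[2]=1
Ev 2: PC=5 idx=1 pred=T actual=N -> ctr[1]=1
Ev 3: PC=4 idx=0 pred=T actual=T -> ctr[0]=3
Ev 4: PC=5 idx=1 pred=N actual=N -> ctr[1]=0
Ev 5: PC=6 idx=2 pred=N actual=N -> ctr[2]=0
Ev 6: PC=5 idx=1 pred=N actual=N -> ctr[1]=0
Ev 7: PC=5 idx=1 pred=N actual=T -> ctr[1]=1
Ev 8: PC=6 idx=2 pred=N actual=N -> ctr[2]=0
Ev 9: PC=6 idx=2 pred=N actual=N -> ctr[2]=0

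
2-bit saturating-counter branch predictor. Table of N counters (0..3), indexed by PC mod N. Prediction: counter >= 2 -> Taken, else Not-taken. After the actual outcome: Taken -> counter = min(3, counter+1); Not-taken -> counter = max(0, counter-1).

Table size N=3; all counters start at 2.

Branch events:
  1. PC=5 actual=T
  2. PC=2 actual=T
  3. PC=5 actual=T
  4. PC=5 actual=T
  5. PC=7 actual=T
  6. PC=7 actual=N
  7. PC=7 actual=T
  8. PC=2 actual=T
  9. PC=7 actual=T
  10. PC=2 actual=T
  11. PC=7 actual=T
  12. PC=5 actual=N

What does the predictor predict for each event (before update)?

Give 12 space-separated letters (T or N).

Answer: T T T T T T T T T T T T

Derivation:
Ev 1: PC=5 idx=2 pred=T actual=T -> ctr[2]=3
Ev 2: PC=2 idx=2 pred=T actual=T -> ctr[2]=3
Ev 3: PC=5 idx=2 pred=T actual=T -> ctr[2]=3
Ev 4: PC=5 idx=2 pred=T actual=T -> ctr[2]=3
Ev 5: PC=7 idx=1 pred=T actual=T -> ctr[1]=3
Ev 6: PC=7 idx=1 pred=T actual=N -> ctr[1]=2
Ev 7: PC=7 idx=1 pred=T actual=T -> ctr[1]=3
Ev 8: PC=2 idx=2 pred=T actual=T -> ctr[2]=3
Ev 9: PC=7 idx=1 pred=T actual=T -> ctr[1]=3
Ev 10: PC=2 idx=2 pred=T actual=T -> ctr[2]=3
Ev 11: PC=7 idx=1 pred=T actual=T -> ctr[1]=3
Ev 12: PC=5 idx=2 pred=T actual=N -> ctr[2]=2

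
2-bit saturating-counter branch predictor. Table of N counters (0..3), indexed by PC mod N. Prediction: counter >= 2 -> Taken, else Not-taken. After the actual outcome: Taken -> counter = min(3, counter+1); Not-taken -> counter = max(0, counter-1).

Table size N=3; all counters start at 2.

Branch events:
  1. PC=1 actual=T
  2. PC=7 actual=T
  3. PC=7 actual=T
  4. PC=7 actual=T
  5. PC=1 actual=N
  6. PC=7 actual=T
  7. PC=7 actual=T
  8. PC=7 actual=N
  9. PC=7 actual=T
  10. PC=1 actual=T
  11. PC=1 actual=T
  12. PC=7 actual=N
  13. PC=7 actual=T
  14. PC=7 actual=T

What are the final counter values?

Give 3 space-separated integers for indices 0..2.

Answer: 2 3 2

Derivation:
Ev 1: PC=1 idx=1 pred=T actual=T -> ctr[1]=3
Ev 2: PC=7 idx=1 pred=T actual=T -> ctr[1]=3
Ev 3: PC=7 idx=1 pred=T actual=T -> ctr[1]=3
Ev 4: PC=7 idx=1 pred=T actual=T -> ctr[1]=3
Ev 5: PC=1 idx=1 pred=T actual=N -> ctr[1]=2
Ev 6: PC=7 idx=1 pred=T actual=T -> ctr[1]=3
Ev 7: PC=7 idx=1 pred=T actual=T -> ctr[1]=3
Ev 8: PC=7 idx=1 pred=T actual=N -> ctr[1]=2
Ev 9: PC=7 idx=1 pred=T actual=T -> ctr[1]=3
Ev 10: PC=1 idx=1 pred=T actual=T -> ctr[1]=3
Ev 11: PC=1 idx=1 pred=T actual=T -> ctr[1]=3
Ev 12: PC=7 idx=1 pred=T actual=N -> ctr[1]=2
Ev 13: PC=7 idx=1 pred=T actual=T -> ctr[1]=3
Ev 14: PC=7 idx=1 pred=T actual=T -> ctr[1]=3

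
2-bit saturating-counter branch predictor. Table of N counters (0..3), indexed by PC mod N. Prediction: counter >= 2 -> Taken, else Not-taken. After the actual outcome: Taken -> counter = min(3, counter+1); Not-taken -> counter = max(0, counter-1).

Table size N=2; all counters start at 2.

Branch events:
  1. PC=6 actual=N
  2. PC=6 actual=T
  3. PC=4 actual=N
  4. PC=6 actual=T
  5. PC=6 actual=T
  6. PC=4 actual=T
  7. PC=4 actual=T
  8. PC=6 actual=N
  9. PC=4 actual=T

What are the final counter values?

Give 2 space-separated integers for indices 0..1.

Ev 1: PC=6 idx=0 pred=T actual=N -> ctr[0]=1
Ev 2: PC=6 idx=0 pred=N actual=T -> ctr[0]=2
Ev 3: PC=4 idx=0 pred=T actual=N -> ctr[0]=1
Ev 4: PC=6 idx=0 pred=N actual=T -> ctr[0]=2
Ev 5: PC=6 idx=0 pred=T actual=T -> ctr[0]=3
Ev 6: PC=4 idx=0 pred=T actual=T -> ctr[0]=3
Ev 7: PC=4 idx=0 pred=T actual=T -> ctr[0]=3
Ev 8: PC=6 idx=0 pred=T actual=N -> ctr[0]=2
Ev 9: PC=4 idx=0 pred=T actual=T -> ctr[0]=3

Answer: 3 2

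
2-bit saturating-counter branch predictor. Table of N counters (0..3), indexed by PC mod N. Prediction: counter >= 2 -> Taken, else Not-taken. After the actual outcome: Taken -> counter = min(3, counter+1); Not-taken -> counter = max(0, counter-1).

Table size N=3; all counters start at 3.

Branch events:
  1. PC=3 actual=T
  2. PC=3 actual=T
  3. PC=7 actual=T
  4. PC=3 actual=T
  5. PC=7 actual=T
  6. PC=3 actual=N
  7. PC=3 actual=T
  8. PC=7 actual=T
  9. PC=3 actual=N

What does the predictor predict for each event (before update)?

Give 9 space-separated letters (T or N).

Ev 1: PC=3 idx=0 pred=T actual=T -> ctr[0]=3
Ev 2: PC=3 idx=0 pred=T actual=T -> ctr[0]=3
Ev 3: PC=7 idx=1 pred=T actual=T -> ctr[1]=3
Ev 4: PC=3 idx=0 pred=T actual=T -> ctr[0]=3
Ev 5: PC=7 idx=1 pred=T actual=T -> ctr[1]=3
Ev 6: PC=3 idx=0 pred=T actual=N -> ctr[0]=2
Ev 7: PC=3 idx=0 pred=T actual=T -> ctr[0]=3
Ev 8: PC=7 idx=1 pred=T actual=T -> ctr[1]=3
Ev 9: PC=3 idx=0 pred=T actual=N -> ctr[0]=2

Answer: T T T T T T T T T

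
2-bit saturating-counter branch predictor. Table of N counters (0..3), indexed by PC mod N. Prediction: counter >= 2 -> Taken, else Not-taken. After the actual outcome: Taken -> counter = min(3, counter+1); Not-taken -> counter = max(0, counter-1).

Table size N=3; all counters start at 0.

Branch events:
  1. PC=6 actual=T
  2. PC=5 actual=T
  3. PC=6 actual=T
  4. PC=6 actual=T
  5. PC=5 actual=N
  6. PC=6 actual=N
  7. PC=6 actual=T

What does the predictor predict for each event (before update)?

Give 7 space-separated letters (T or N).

Ev 1: PC=6 idx=0 pred=N actual=T -> ctr[0]=1
Ev 2: PC=5 idx=2 pred=N actual=T -> ctr[2]=1
Ev 3: PC=6 idx=0 pred=N actual=T -> ctr[0]=2
Ev 4: PC=6 idx=0 pred=T actual=T -> ctr[0]=3
Ev 5: PC=5 idx=2 pred=N actual=N -> ctr[2]=0
Ev 6: PC=6 idx=0 pred=T actual=N -> ctr[0]=2
Ev 7: PC=6 idx=0 pred=T actual=T -> ctr[0]=3

Answer: N N N T N T T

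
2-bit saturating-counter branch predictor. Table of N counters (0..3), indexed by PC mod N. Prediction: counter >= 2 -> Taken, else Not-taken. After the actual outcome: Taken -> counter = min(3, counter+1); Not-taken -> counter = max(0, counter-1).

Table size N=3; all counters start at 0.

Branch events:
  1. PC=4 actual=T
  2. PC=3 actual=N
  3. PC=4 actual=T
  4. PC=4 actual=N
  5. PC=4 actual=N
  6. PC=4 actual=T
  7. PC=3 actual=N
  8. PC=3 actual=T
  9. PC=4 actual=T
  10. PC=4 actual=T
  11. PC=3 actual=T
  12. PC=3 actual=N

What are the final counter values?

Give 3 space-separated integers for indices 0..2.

Ev 1: PC=4 idx=1 pred=N actual=T -> ctr[1]=1
Ev 2: PC=3 idx=0 pred=N actual=N -> ctr[0]=0
Ev 3: PC=4 idx=1 pred=N actual=T -> ctr[1]=2
Ev 4: PC=4 idx=1 pred=T actual=N -> ctr[1]=1
Ev 5: PC=4 idx=1 pred=N actual=N -> ctr[1]=0
Ev 6: PC=4 idx=1 pred=N actual=T -> ctr[1]=1
Ev 7: PC=3 idx=0 pred=N actual=N -> ctr[0]=0
Ev 8: PC=3 idx=0 pred=N actual=T -> ctr[0]=1
Ev 9: PC=4 idx=1 pred=N actual=T -> ctr[1]=2
Ev 10: PC=4 idx=1 pred=T actual=T -> ctr[1]=3
Ev 11: PC=3 idx=0 pred=N actual=T -> ctr[0]=2
Ev 12: PC=3 idx=0 pred=T actual=N -> ctr[0]=1

Answer: 1 3 0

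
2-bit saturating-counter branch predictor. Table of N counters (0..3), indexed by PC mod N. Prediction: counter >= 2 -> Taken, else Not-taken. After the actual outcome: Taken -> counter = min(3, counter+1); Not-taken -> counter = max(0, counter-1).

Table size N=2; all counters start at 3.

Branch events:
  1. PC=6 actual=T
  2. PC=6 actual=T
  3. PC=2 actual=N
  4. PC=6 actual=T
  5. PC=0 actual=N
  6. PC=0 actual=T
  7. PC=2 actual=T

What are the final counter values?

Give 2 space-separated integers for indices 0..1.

Answer: 3 3

Derivation:
Ev 1: PC=6 idx=0 pred=T actual=T -> ctr[0]=3
Ev 2: PC=6 idx=0 pred=T actual=T -> ctr[0]=3
Ev 3: PC=2 idx=0 pred=T actual=N -> ctr[0]=2
Ev 4: PC=6 idx=0 pred=T actual=T -> ctr[0]=3
Ev 5: PC=0 idx=0 pred=T actual=N -> ctr[0]=2
Ev 6: PC=0 idx=0 pred=T actual=T -> ctr[0]=3
Ev 7: PC=2 idx=0 pred=T actual=T -> ctr[0]=3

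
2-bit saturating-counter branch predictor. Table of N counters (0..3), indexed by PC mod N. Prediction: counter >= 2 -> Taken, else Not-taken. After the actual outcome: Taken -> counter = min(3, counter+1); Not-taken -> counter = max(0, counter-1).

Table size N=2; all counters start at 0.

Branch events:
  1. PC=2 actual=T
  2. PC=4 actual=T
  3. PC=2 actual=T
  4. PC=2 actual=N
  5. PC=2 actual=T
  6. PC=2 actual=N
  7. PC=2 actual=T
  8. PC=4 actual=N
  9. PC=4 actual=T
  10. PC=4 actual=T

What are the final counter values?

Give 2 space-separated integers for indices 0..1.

Answer: 3 0

Derivation:
Ev 1: PC=2 idx=0 pred=N actual=T -> ctr[0]=1
Ev 2: PC=4 idx=0 pred=N actual=T -> ctr[0]=2
Ev 3: PC=2 idx=0 pred=T actual=T -> ctr[0]=3
Ev 4: PC=2 idx=0 pred=T actual=N -> ctr[0]=2
Ev 5: PC=2 idx=0 pred=T actual=T -> ctr[0]=3
Ev 6: PC=2 idx=0 pred=T actual=N -> ctr[0]=2
Ev 7: PC=2 idx=0 pred=T actual=T -> ctr[0]=3
Ev 8: PC=4 idx=0 pred=T actual=N -> ctr[0]=2
Ev 9: PC=4 idx=0 pred=T actual=T -> ctr[0]=3
Ev 10: PC=4 idx=0 pred=T actual=T -> ctr[0]=3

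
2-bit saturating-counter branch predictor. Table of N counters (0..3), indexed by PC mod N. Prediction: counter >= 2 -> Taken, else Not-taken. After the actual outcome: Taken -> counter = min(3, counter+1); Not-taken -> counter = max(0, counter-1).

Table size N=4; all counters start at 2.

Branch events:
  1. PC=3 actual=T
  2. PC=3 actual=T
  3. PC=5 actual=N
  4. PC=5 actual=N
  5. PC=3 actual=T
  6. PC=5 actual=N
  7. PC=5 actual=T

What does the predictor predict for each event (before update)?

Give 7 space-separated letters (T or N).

Answer: T T T N T N N

Derivation:
Ev 1: PC=3 idx=3 pred=T actual=T -> ctr[3]=3
Ev 2: PC=3 idx=3 pred=T actual=T -> ctr[3]=3
Ev 3: PC=5 idx=1 pred=T actual=N -> ctr[1]=1
Ev 4: PC=5 idx=1 pred=N actual=N -> ctr[1]=0
Ev 5: PC=3 idx=3 pred=T actual=T -> ctr[3]=3
Ev 6: PC=5 idx=1 pred=N actual=N -> ctr[1]=0
Ev 7: PC=5 idx=1 pred=N actual=T -> ctr[1]=1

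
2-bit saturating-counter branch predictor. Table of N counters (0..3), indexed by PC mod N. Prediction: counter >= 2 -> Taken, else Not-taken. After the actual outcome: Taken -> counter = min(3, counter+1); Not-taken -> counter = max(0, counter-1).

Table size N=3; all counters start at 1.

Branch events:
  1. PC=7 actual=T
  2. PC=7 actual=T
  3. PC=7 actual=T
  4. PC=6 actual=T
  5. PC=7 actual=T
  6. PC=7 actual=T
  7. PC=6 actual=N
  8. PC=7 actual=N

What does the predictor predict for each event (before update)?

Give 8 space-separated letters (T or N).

Ev 1: PC=7 idx=1 pred=N actual=T -> ctr[1]=2
Ev 2: PC=7 idx=1 pred=T actual=T -> ctr[1]=3
Ev 3: PC=7 idx=1 pred=T actual=T -> ctr[1]=3
Ev 4: PC=6 idx=0 pred=N actual=T -> ctr[0]=2
Ev 5: PC=7 idx=1 pred=T actual=T -> ctr[1]=3
Ev 6: PC=7 idx=1 pred=T actual=T -> ctr[1]=3
Ev 7: PC=6 idx=0 pred=T actual=N -> ctr[0]=1
Ev 8: PC=7 idx=1 pred=T actual=N -> ctr[1]=2

Answer: N T T N T T T T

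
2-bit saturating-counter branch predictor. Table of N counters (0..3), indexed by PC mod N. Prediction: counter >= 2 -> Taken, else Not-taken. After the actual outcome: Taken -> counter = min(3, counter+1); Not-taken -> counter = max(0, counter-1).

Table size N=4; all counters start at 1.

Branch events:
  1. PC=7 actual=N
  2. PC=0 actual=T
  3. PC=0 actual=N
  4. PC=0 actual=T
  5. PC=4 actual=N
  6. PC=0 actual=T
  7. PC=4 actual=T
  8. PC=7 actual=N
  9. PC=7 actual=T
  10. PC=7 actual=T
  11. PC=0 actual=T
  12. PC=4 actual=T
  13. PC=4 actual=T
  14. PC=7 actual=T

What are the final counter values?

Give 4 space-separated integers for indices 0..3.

Ev 1: PC=7 idx=3 pred=N actual=N -> ctr[3]=0
Ev 2: PC=0 idx=0 pred=N actual=T -> ctr[0]=2
Ev 3: PC=0 idx=0 pred=T actual=N -> ctr[0]=1
Ev 4: PC=0 idx=0 pred=N actual=T -> ctr[0]=2
Ev 5: PC=4 idx=0 pred=T actual=N -> ctr[0]=1
Ev 6: PC=0 idx=0 pred=N actual=T -> ctr[0]=2
Ev 7: PC=4 idx=0 pred=T actual=T -> ctr[0]=3
Ev 8: PC=7 idx=3 pred=N actual=N -> ctr[3]=0
Ev 9: PC=7 idx=3 pred=N actual=T -> ctr[3]=1
Ev 10: PC=7 idx=3 pred=N actual=T -> ctr[3]=2
Ev 11: PC=0 idx=0 pred=T actual=T -> ctr[0]=3
Ev 12: PC=4 idx=0 pred=T actual=T -> ctr[0]=3
Ev 13: PC=4 idx=0 pred=T actual=T -> ctr[0]=3
Ev 14: PC=7 idx=3 pred=T actual=T -> ctr[3]=3

Answer: 3 1 1 3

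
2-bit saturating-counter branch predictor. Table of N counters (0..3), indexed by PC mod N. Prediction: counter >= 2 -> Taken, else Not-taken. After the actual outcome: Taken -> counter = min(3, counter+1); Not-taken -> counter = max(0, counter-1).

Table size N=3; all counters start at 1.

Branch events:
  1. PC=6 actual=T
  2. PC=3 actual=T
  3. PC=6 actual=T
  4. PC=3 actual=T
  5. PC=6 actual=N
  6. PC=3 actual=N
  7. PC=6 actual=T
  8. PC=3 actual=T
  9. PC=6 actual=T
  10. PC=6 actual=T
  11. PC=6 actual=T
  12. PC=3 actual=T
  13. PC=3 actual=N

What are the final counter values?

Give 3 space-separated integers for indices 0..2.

Answer: 2 1 1

Derivation:
Ev 1: PC=6 idx=0 pred=N actual=T -> ctr[0]=2
Ev 2: PC=3 idx=0 pred=T actual=T -> ctr[0]=3
Ev 3: PC=6 idx=0 pred=T actual=T -> ctr[0]=3
Ev 4: PC=3 idx=0 pred=T actual=T -> ctr[0]=3
Ev 5: PC=6 idx=0 pred=T actual=N -> ctr[0]=2
Ev 6: PC=3 idx=0 pred=T actual=N -> ctr[0]=1
Ev 7: PC=6 idx=0 pred=N actual=T -> ctr[0]=2
Ev 8: PC=3 idx=0 pred=T actual=T -> ctr[0]=3
Ev 9: PC=6 idx=0 pred=T actual=T -> ctr[0]=3
Ev 10: PC=6 idx=0 pred=T actual=T -> ctr[0]=3
Ev 11: PC=6 idx=0 pred=T actual=T -> ctr[0]=3
Ev 12: PC=3 idx=0 pred=T actual=T -> ctr[0]=3
Ev 13: PC=3 idx=0 pred=T actual=N -> ctr[0]=2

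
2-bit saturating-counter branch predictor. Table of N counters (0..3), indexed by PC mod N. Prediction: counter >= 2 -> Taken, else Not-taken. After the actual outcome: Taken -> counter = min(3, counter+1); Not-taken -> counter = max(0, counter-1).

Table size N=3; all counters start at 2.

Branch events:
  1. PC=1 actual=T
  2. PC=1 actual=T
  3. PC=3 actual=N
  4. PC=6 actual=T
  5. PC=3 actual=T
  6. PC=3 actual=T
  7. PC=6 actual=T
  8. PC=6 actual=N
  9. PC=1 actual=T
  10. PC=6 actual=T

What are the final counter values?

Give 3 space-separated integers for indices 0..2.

Ev 1: PC=1 idx=1 pred=T actual=T -> ctr[1]=3
Ev 2: PC=1 idx=1 pred=T actual=T -> ctr[1]=3
Ev 3: PC=3 idx=0 pred=T actual=N -> ctr[0]=1
Ev 4: PC=6 idx=0 pred=N actual=T -> ctr[0]=2
Ev 5: PC=3 idx=0 pred=T actual=T -> ctr[0]=3
Ev 6: PC=3 idx=0 pred=T actual=T -> ctr[0]=3
Ev 7: PC=6 idx=0 pred=T actual=T -> ctr[0]=3
Ev 8: PC=6 idx=0 pred=T actual=N -> ctr[0]=2
Ev 9: PC=1 idx=1 pred=T actual=T -> ctr[1]=3
Ev 10: PC=6 idx=0 pred=T actual=T -> ctr[0]=3

Answer: 3 3 2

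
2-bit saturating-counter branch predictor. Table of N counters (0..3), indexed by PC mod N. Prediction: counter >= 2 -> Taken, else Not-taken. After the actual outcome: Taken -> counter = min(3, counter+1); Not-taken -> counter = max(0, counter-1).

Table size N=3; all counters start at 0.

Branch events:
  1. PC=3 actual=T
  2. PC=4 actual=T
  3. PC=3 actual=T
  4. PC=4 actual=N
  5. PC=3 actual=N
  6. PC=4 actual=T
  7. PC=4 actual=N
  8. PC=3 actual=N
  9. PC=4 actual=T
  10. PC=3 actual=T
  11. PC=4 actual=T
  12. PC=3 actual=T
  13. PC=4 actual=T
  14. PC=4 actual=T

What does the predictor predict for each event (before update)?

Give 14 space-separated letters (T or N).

Ev 1: PC=3 idx=0 pred=N actual=T -> ctr[0]=1
Ev 2: PC=4 idx=1 pred=N actual=T -> ctr[1]=1
Ev 3: PC=3 idx=0 pred=N actual=T -> ctr[0]=2
Ev 4: PC=4 idx=1 pred=N actual=N -> ctr[1]=0
Ev 5: PC=3 idx=0 pred=T actual=N -> ctr[0]=1
Ev 6: PC=4 idx=1 pred=N actual=T -> ctr[1]=1
Ev 7: PC=4 idx=1 pred=N actual=N -> ctr[1]=0
Ev 8: PC=3 idx=0 pred=N actual=N -> ctr[0]=0
Ev 9: PC=4 idx=1 pred=N actual=T -> ctr[1]=1
Ev 10: PC=3 idx=0 pred=N actual=T -> ctr[0]=1
Ev 11: PC=4 idx=1 pred=N actual=T -> ctr[1]=2
Ev 12: PC=3 idx=0 pred=N actual=T -> ctr[0]=2
Ev 13: PC=4 idx=1 pred=T actual=T -> ctr[1]=3
Ev 14: PC=4 idx=1 pred=T actual=T -> ctr[1]=3

Answer: N N N N T N N N N N N N T T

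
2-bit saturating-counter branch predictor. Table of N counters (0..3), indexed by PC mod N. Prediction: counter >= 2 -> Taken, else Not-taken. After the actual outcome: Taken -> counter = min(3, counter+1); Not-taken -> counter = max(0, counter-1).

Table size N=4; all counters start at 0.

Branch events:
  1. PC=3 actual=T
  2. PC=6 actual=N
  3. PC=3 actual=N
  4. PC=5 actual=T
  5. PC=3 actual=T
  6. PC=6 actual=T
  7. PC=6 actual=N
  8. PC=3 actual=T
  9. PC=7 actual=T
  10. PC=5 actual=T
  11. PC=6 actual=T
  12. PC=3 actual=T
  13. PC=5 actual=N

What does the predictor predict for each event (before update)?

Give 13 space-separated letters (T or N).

Answer: N N N N N N N N T N N T T

Derivation:
Ev 1: PC=3 idx=3 pred=N actual=T -> ctr[3]=1
Ev 2: PC=6 idx=2 pred=N actual=N -> ctr[2]=0
Ev 3: PC=3 idx=3 pred=N actual=N -> ctr[3]=0
Ev 4: PC=5 idx=1 pred=N actual=T -> ctr[1]=1
Ev 5: PC=3 idx=3 pred=N actual=T -> ctr[3]=1
Ev 6: PC=6 idx=2 pred=N actual=T -> ctr[2]=1
Ev 7: PC=6 idx=2 pred=N actual=N -> ctr[2]=0
Ev 8: PC=3 idx=3 pred=N actual=T -> ctr[3]=2
Ev 9: PC=7 idx=3 pred=T actual=T -> ctr[3]=3
Ev 10: PC=5 idx=1 pred=N actual=T -> ctr[1]=2
Ev 11: PC=6 idx=2 pred=N actual=T -> ctr[2]=1
Ev 12: PC=3 idx=3 pred=T actual=T -> ctr[3]=3
Ev 13: PC=5 idx=1 pred=T actual=N -> ctr[1]=1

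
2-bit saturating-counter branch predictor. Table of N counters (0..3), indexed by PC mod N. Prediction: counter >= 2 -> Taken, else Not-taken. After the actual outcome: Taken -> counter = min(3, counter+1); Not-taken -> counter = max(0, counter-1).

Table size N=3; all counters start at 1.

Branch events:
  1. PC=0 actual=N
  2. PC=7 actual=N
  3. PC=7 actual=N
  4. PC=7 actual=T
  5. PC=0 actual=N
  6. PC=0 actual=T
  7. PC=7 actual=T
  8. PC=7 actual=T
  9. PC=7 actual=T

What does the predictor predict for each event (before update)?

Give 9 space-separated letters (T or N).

Ev 1: PC=0 idx=0 pred=N actual=N -> ctr[0]=0
Ev 2: PC=7 idx=1 pred=N actual=N -> ctr[1]=0
Ev 3: PC=7 idx=1 pred=N actual=N -> ctr[1]=0
Ev 4: PC=7 idx=1 pred=N actual=T -> ctr[1]=1
Ev 5: PC=0 idx=0 pred=N actual=N -> ctr[0]=0
Ev 6: PC=0 idx=0 pred=N actual=T -> ctr[0]=1
Ev 7: PC=7 idx=1 pred=N actual=T -> ctr[1]=2
Ev 8: PC=7 idx=1 pred=T actual=T -> ctr[1]=3
Ev 9: PC=7 idx=1 pred=T actual=T -> ctr[1]=3

Answer: N N N N N N N T T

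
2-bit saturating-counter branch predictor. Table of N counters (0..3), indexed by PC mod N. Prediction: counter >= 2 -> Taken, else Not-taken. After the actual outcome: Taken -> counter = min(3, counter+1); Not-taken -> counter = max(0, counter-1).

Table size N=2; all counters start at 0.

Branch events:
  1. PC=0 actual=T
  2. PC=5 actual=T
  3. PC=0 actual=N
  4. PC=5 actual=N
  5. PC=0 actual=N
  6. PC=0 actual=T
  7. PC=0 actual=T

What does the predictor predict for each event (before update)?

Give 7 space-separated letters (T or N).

Answer: N N N N N N N

Derivation:
Ev 1: PC=0 idx=0 pred=N actual=T -> ctr[0]=1
Ev 2: PC=5 idx=1 pred=N actual=T -> ctr[1]=1
Ev 3: PC=0 idx=0 pred=N actual=N -> ctr[0]=0
Ev 4: PC=5 idx=1 pred=N actual=N -> ctr[1]=0
Ev 5: PC=0 idx=0 pred=N actual=N -> ctr[0]=0
Ev 6: PC=0 idx=0 pred=N actual=T -> ctr[0]=1
Ev 7: PC=0 idx=0 pred=N actual=T -> ctr[0]=2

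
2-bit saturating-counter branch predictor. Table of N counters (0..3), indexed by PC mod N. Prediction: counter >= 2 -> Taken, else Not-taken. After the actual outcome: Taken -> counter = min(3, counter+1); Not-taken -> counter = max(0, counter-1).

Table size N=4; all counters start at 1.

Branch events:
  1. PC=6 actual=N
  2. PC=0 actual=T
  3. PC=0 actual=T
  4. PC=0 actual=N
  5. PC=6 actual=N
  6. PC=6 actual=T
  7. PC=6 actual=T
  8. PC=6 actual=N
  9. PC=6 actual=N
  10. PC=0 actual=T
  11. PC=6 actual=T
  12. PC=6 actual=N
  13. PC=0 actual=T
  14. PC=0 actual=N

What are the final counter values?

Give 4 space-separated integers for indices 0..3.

Ev 1: PC=6 idx=2 pred=N actual=N -> ctr[2]=0
Ev 2: PC=0 idx=0 pred=N actual=T -> ctr[0]=2
Ev 3: PC=0 idx=0 pred=T actual=T -> ctr[0]=3
Ev 4: PC=0 idx=0 pred=T actual=N -> ctr[0]=2
Ev 5: PC=6 idx=2 pred=N actual=N -> ctr[2]=0
Ev 6: PC=6 idx=2 pred=N actual=T -> ctr[2]=1
Ev 7: PC=6 idx=2 pred=N actual=T -> ctr[2]=2
Ev 8: PC=6 idx=2 pred=T actual=N -> ctr[2]=1
Ev 9: PC=6 idx=2 pred=N actual=N -> ctr[2]=0
Ev 10: PC=0 idx=0 pred=T actual=T -> ctr[0]=3
Ev 11: PC=6 idx=2 pred=N actual=T -> ctr[2]=1
Ev 12: PC=6 idx=2 pred=N actual=N -> ctr[2]=0
Ev 13: PC=0 idx=0 pred=T actual=T -> ctr[0]=3
Ev 14: PC=0 idx=0 pred=T actual=N -> ctr[0]=2

Answer: 2 1 0 1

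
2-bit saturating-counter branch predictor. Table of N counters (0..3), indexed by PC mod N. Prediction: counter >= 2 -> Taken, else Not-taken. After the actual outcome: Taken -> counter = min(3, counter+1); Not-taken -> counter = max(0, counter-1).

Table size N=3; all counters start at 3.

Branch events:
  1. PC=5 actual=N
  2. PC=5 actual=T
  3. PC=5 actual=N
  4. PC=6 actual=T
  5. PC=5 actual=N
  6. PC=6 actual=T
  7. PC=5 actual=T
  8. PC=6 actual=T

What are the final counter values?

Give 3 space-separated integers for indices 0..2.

Ev 1: PC=5 idx=2 pred=T actual=N -> ctr[2]=2
Ev 2: PC=5 idx=2 pred=T actual=T -> ctr[2]=3
Ev 3: PC=5 idx=2 pred=T actual=N -> ctr[2]=2
Ev 4: PC=6 idx=0 pred=T actual=T -> ctr[0]=3
Ev 5: PC=5 idx=2 pred=T actual=N -> ctr[2]=1
Ev 6: PC=6 idx=0 pred=T actual=T -> ctr[0]=3
Ev 7: PC=5 idx=2 pred=N actual=T -> ctr[2]=2
Ev 8: PC=6 idx=0 pred=T actual=T -> ctr[0]=3

Answer: 3 3 2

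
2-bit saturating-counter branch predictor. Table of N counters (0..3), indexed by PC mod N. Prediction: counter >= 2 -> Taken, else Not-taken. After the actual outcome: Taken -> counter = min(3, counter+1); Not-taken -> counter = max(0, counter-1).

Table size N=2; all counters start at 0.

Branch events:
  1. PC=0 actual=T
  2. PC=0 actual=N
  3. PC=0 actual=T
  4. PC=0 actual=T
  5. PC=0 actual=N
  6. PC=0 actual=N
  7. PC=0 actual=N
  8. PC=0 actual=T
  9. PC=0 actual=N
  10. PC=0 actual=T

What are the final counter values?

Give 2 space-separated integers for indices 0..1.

Answer: 1 0

Derivation:
Ev 1: PC=0 idx=0 pred=N actual=T -> ctr[0]=1
Ev 2: PC=0 idx=0 pred=N actual=N -> ctr[0]=0
Ev 3: PC=0 idx=0 pred=N actual=T -> ctr[0]=1
Ev 4: PC=0 idx=0 pred=N actual=T -> ctr[0]=2
Ev 5: PC=0 idx=0 pred=T actual=N -> ctr[0]=1
Ev 6: PC=0 idx=0 pred=N actual=N -> ctr[0]=0
Ev 7: PC=0 idx=0 pred=N actual=N -> ctr[0]=0
Ev 8: PC=0 idx=0 pred=N actual=T -> ctr[0]=1
Ev 9: PC=0 idx=0 pred=N actual=N -> ctr[0]=0
Ev 10: PC=0 idx=0 pred=N actual=T -> ctr[0]=1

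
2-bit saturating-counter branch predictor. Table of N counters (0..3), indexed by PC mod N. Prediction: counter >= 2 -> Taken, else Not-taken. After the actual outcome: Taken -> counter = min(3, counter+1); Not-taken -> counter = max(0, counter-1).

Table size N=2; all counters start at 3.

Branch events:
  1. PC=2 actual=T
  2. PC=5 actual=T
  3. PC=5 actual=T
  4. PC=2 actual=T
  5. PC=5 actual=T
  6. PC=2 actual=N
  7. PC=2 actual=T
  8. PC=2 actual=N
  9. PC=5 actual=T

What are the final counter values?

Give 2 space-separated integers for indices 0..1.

Answer: 2 3

Derivation:
Ev 1: PC=2 idx=0 pred=T actual=T -> ctr[0]=3
Ev 2: PC=5 idx=1 pred=T actual=T -> ctr[1]=3
Ev 3: PC=5 idx=1 pred=T actual=T -> ctr[1]=3
Ev 4: PC=2 idx=0 pred=T actual=T -> ctr[0]=3
Ev 5: PC=5 idx=1 pred=T actual=T -> ctr[1]=3
Ev 6: PC=2 idx=0 pred=T actual=N -> ctr[0]=2
Ev 7: PC=2 idx=0 pred=T actual=T -> ctr[0]=3
Ev 8: PC=2 idx=0 pred=T actual=N -> ctr[0]=2
Ev 9: PC=5 idx=1 pred=T actual=T -> ctr[1]=3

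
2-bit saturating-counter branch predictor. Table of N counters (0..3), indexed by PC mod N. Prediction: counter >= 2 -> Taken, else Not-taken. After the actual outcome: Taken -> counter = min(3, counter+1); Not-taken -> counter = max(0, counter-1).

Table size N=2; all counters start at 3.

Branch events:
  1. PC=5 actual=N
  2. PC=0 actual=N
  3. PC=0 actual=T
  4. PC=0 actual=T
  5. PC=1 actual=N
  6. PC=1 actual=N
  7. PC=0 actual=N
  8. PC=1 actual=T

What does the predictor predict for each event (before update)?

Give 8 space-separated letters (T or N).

Ev 1: PC=5 idx=1 pred=T actual=N -> ctr[1]=2
Ev 2: PC=0 idx=0 pred=T actual=N -> ctr[0]=2
Ev 3: PC=0 idx=0 pred=T actual=T -> ctr[0]=3
Ev 4: PC=0 idx=0 pred=T actual=T -> ctr[0]=3
Ev 5: PC=1 idx=1 pred=T actual=N -> ctr[1]=1
Ev 6: PC=1 idx=1 pred=N actual=N -> ctr[1]=0
Ev 7: PC=0 idx=0 pred=T actual=N -> ctr[0]=2
Ev 8: PC=1 idx=1 pred=N actual=T -> ctr[1]=1

Answer: T T T T T N T N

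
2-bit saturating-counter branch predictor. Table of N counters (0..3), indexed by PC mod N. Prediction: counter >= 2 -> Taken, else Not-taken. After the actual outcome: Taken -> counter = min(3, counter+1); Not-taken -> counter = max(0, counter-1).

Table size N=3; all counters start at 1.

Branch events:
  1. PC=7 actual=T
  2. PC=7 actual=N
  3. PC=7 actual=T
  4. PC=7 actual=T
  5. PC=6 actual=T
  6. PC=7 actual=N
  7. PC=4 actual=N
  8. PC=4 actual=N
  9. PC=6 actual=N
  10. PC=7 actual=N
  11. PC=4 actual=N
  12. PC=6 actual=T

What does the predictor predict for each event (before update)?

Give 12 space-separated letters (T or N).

Ev 1: PC=7 idx=1 pred=N actual=T -> ctr[1]=2
Ev 2: PC=7 idx=1 pred=T actual=N -> ctr[1]=1
Ev 3: PC=7 idx=1 pred=N actual=T -> ctr[1]=2
Ev 4: PC=7 idx=1 pred=T actual=T -> ctr[1]=3
Ev 5: PC=6 idx=0 pred=N actual=T -> ctr[0]=2
Ev 6: PC=7 idx=1 pred=T actual=N -> ctr[1]=2
Ev 7: PC=4 idx=1 pred=T actual=N -> ctr[1]=1
Ev 8: PC=4 idx=1 pred=N actual=N -> ctr[1]=0
Ev 9: PC=6 idx=0 pred=T actual=N -> ctr[0]=1
Ev 10: PC=7 idx=1 pred=N actual=N -> ctr[1]=0
Ev 11: PC=4 idx=1 pred=N actual=N -> ctr[1]=0
Ev 12: PC=6 idx=0 pred=N actual=T -> ctr[0]=2

Answer: N T N T N T T N T N N N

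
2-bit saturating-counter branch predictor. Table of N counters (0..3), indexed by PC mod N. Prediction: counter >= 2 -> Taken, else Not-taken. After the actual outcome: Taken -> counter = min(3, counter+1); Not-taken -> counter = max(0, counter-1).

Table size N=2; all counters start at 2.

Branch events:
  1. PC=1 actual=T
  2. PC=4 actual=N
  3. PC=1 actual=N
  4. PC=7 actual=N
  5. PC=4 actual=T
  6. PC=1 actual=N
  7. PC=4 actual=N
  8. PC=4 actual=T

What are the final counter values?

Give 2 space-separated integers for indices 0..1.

Answer: 2 0

Derivation:
Ev 1: PC=1 idx=1 pred=T actual=T -> ctr[1]=3
Ev 2: PC=4 idx=0 pred=T actual=N -> ctr[0]=1
Ev 3: PC=1 idx=1 pred=T actual=N -> ctr[1]=2
Ev 4: PC=7 idx=1 pred=T actual=N -> ctr[1]=1
Ev 5: PC=4 idx=0 pred=N actual=T -> ctr[0]=2
Ev 6: PC=1 idx=1 pred=N actual=N -> ctr[1]=0
Ev 7: PC=4 idx=0 pred=T actual=N -> ctr[0]=1
Ev 8: PC=4 idx=0 pred=N actual=T -> ctr[0]=2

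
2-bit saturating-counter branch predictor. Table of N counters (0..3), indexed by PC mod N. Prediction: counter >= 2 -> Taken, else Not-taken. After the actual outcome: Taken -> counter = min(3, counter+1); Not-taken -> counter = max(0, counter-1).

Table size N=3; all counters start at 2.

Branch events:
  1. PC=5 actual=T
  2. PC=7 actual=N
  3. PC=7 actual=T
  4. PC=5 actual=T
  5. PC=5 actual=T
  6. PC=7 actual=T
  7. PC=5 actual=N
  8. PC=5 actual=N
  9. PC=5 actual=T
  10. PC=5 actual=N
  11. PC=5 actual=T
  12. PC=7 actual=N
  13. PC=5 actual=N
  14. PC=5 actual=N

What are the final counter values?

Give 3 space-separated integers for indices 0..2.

Answer: 2 2 0

Derivation:
Ev 1: PC=5 idx=2 pred=T actual=T -> ctr[2]=3
Ev 2: PC=7 idx=1 pred=T actual=N -> ctr[1]=1
Ev 3: PC=7 idx=1 pred=N actual=T -> ctr[1]=2
Ev 4: PC=5 idx=2 pred=T actual=T -> ctr[2]=3
Ev 5: PC=5 idx=2 pred=T actual=T -> ctr[2]=3
Ev 6: PC=7 idx=1 pred=T actual=T -> ctr[1]=3
Ev 7: PC=5 idx=2 pred=T actual=N -> ctr[2]=2
Ev 8: PC=5 idx=2 pred=T actual=N -> ctr[2]=1
Ev 9: PC=5 idx=2 pred=N actual=T -> ctr[2]=2
Ev 10: PC=5 idx=2 pred=T actual=N -> ctr[2]=1
Ev 11: PC=5 idx=2 pred=N actual=T -> ctr[2]=2
Ev 12: PC=7 idx=1 pred=T actual=N -> ctr[1]=2
Ev 13: PC=5 idx=2 pred=T actual=N -> ctr[2]=1
Ev 14: PC=5 idx=2 pred=N actual=N -> ctr[2]=0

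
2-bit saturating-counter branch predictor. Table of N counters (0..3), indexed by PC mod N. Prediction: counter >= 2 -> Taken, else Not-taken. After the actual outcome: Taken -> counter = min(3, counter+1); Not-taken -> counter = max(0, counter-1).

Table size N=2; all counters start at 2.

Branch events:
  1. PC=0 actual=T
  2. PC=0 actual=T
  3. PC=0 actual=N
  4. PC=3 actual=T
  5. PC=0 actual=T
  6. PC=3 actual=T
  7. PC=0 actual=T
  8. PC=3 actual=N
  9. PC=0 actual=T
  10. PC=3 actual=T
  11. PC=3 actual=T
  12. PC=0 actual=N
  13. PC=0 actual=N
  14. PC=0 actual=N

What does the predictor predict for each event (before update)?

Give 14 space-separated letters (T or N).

Answer: T T T T T T T T T T T T T N

Derivation:
Ev 1: PC=0 idx=0 pred=T actual=T -> ctr[0]=3
Ev 2: PC=0 idx=0 pred=T actual=T -> ctr[0]=3
Ev 3: PC=0 idx=0 pred=T actual=N -> ctr[0]=2
Ev 4: PC=3 idx=1 pred=T actual=T -> ctr[1]=3
Ev 5: PC=0 idx=0 pred=T actual=T -> ctr[0]=3
Ev 6: PC=3 idx=1 pred=T actual=T -> ctr[1]=3
Ev 7: PC=0 idx=0 pred=T actual=T -> ctr[0]=3
Ev 8: PC=3 idx=1 pred=T actual=N -> ctr[1]=2
Ev 9: PC=0 idx=0 pred=T actual=T -> ctr[0]=3
Ev 10: PC=3 idx=1 pred=T actual=T -> ctr[1]=3
Ev 11: PC=3 idx=1 pred=T actual=T -> ctr[1]=3
Ev 12: PC=0 idx=0 pred=T actual=N -> ctr[0]=2
Ev 13: PC=0 idx=0 pred=T actual=N -> ctr[0]=1
Ev 14: PC=0 idx=0 pred=N actual=N -> ctr[0]=0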